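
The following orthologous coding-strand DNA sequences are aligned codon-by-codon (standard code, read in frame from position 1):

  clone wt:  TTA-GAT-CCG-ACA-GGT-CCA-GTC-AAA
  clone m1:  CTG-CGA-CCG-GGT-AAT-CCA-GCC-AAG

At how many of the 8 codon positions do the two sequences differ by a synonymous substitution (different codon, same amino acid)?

2

Codon 1: TTA Leu / CTG Leu — synonymous.
Codon 2: GAT Asp / CGA Arg — nonsynonymous.
Codon 3: CCG Pro / CCG Pro — identical.
Codon 4: ACA Thr / GGT Gly — nonsynonymous.
Codon 5: GGT Gly / AAT Asn — nonsynonymous.
Codon 6: CCA Pro / CCA Pro — identical.
Codon 7: GTC Val / GCC Ala — nonsynonymous.
Codon 8: AAA Lys / AAG Lys — synonymous.
Synonymous differences: 2.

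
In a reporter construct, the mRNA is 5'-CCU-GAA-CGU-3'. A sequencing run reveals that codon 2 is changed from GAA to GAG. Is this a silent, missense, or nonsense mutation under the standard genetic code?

Position 6 falls in codon 2: GAA → Glu.
After the substitution the codon is GAG → Glu.
Both encode Glu, so the change is synonymous.

silent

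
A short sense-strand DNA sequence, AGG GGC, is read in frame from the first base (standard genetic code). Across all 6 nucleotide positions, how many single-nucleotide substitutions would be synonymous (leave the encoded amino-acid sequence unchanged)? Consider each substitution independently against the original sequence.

5

Codon 1 (AGG, Arg): 2 synonymous substitutions.
Codon 2 (GGC, Gly): 3 synonymous substitutions.
Total: 2 + 3 = 5.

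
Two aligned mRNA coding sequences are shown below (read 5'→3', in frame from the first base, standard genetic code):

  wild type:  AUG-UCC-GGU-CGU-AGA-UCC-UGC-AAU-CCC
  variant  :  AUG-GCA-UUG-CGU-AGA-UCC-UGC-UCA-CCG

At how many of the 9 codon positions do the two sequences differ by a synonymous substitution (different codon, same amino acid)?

Codon 1: AUG Met / AUG Met — identical.
Codon 2: UCC Ser / GCA Ala — nonsynonymous.
Codon 3: GGU Gly / UUG Leu — nonsynonymous.
Codon 4: CGU Arg / CGU Arg — identical.
Codon 5: AGA Arg / AGA Arg — identical.
Codon 6: UCC Ser / UCC Ser — identical.
Codon 7: UGC Cys / UGC Cys — identical.
Codon 8: AAU Asn / UCA Ser — nonsynonymous.
Codon 9: CCC Pro / CCG Pro — synonymous.
Synonymous differences: 1.

1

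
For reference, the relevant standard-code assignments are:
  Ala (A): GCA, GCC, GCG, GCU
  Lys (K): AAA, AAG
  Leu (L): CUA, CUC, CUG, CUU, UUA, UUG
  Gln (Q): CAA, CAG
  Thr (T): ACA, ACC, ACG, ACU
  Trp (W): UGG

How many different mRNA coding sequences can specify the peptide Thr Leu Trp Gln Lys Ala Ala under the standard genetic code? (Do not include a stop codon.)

Thr: 4 codons.
Leu: 6 codons.
Trp: 1 codon.
Gln: 2 codons.
Lys: 2 codons.
Ala: 4 codons.
Ala: 4 codons.
4 × 6 × 1 × 2 × 2 × 4 × 4 = 1536.

1536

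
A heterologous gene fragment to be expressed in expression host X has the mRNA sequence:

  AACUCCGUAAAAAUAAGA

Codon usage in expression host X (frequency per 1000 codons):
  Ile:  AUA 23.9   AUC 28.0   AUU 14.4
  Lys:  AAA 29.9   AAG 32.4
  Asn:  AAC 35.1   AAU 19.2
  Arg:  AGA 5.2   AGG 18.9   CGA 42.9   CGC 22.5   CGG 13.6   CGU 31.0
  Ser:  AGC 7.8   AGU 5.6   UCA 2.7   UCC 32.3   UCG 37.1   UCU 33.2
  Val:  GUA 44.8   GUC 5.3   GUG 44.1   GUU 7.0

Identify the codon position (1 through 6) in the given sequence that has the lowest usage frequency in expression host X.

6

Codon 1 AAC (Asn): 35.1 per 1000.
Codon 2 UCC (Ser): 32.3 per 1000.
Codon 3 GUA (Val): 44.8 per 1000.
Codon 4 AAA (Lys): 29.9 per 1000.
Codon 5 AUA (Ile): 23.9 per 1000.
Codon 6 AGA (Arg): 5.2 per 1000.
Lowest frequency is 5.2 at codon 6.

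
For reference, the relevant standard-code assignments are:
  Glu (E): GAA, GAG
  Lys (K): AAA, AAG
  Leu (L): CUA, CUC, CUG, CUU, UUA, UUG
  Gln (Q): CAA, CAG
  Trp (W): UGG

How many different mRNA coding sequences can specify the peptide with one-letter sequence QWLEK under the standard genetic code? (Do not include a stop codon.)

48

Gln: 2 codons.
Trp: 1 codon.
Leu: 6 codons.
Glu: 2 codons.
Lys: 2 codons.
2 × 1 × 6 × 2 × 2 = 48.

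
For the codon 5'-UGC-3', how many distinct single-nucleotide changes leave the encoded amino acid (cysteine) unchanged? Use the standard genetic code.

1

Position 1: none → 0 synonymous.
Position 2: none → 0 synonymous.
Position 3: UGU → 1 synonymous.
Total: 0 + 0 + 1 = 1.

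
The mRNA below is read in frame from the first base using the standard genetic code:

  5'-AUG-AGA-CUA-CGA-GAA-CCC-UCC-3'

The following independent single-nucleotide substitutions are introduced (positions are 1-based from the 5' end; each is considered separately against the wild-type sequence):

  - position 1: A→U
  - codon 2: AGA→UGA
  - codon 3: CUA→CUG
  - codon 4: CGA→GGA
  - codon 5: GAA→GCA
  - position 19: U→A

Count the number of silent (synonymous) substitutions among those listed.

Codon 1: AUG (Met) → UUG (Leu) — missense.
Codon 2: AGA (Arg) → UGA (Stop) — nonsense.
Codon 3: CUA (Leu) → CUG (Leu) — synonymous.
Codon 4: CGA (Arg) → GGA (Gly) — missense.
Codon 5: GAA (Glu) → GCA (Ala) — missense.
Codon 7: UCC (Ser) → ACC (Thr) — missense.
Synonymous: 1 of 6.

1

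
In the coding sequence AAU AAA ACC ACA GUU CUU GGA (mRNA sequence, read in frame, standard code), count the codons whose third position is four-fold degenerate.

Codon 1 AAU (Asn): third position 2-fold.
Codon 2 AAA (Lys): third position 2-fold.
Codon 3 ACC (Thr): third position 4-fold.
Codon 4 ACA (Thr): third position 4-fold.
Codon 5 GUU (Val): third position 4-fold.
Codon 6 CUU (Leu): third position 4-fold.
Codon 7 GGA (Gly): third position 4-fold.
Four-fold degenerate third positions: 5.

5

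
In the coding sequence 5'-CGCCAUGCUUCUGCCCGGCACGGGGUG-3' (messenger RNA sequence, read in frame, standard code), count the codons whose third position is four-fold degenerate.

7

Codon 1 CGC (Arg): third position 4-fold.
Codon 2 CAU (His): third position 2-fold.
Codon 3 GCU (Ala): third position 4-fold.
Codon 4 UCU (Ser): third position 4-fold.
Codon 5 GCC (Ala): third position 4-fold.
Codon 6 CGG (Arg): third position 4-fold.
Codon 7 CAC (His): third position 2-fold.
Codon 8 GGG (Gly): third position 4-fold.
Codon 9 GUG (Val): third position 4-fold.
Four-fold degenerate third positions: 7.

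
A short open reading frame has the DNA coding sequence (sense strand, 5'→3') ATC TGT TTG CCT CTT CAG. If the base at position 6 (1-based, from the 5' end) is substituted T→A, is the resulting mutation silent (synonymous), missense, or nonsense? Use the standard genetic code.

nonsense

Position 6 falls in codon 2: TGT → Cys.
After the substitution the codon is TGA → Stop.
The new codon is a stop codon, so this is a nonsense mutation.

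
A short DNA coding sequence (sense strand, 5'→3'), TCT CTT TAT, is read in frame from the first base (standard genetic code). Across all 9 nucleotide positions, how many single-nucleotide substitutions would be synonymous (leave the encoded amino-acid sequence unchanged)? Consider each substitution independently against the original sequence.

Codon 1 (TCT, Ser): 3 synonymous substitutions.
Codon 2 (CTT, Leu): 3 synonymous substitutions.
Codon 3 (TAT, Tyr): 1 synonymous substitution.
Total: 3 + 3 + 1 = 7.

7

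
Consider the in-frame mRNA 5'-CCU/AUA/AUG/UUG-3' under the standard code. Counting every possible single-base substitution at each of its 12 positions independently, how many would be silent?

7

Codon 1 (CCU, Pro): 3 synonymous substitutions.
Codon 2 (AUA, Ile): 2 synonymous substitutions.
Codon 3 (AUG, Met): 0 synonymous substitutions.
Codon 4 (UUG, Leu): 2 synonymous substitutions.
Total: 3 + 2 + 0 + 2 = 7.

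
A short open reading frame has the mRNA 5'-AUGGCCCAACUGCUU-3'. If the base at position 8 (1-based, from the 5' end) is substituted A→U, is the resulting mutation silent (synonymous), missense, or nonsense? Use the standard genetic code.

Position 8 falls in codon 3: CAA → Gln.
After the substitution the codon is CUA → Leu.
Gln ≠ Leu, so this is a missense mutation.

missense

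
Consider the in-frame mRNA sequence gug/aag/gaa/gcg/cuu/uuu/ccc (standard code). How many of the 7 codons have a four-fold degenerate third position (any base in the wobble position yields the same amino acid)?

4

Codon 1 GUG (Val): third position 4-fold.
Codon 2 AAG (Lys): third position 2-fold.
Codon 3 GAA (Glu): third position 2-fold.
Codon 4 GCG (Ala): third position 4-fold.
Codon 5 CUU (Leu): third position 4-fold.
Codon 6 UUU (Phe): third position 2-fold.
Codon 7 CCC (Pro): third position 4-fold.
Four-fold degenerate third positions: 4.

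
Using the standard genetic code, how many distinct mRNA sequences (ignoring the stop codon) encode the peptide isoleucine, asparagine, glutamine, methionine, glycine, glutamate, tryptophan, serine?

Ile: 3 codons.
Asn: 2 codons.
Gln: 2 codons.
Met: 1 codon.
Gly: 4 codons.
Glu: 2 codons.
Trp: 1 codon.
Ser: 6 codons.
3 × 2 × 2 × 1 × 4 × 2 × 1 × 6 = 576.

576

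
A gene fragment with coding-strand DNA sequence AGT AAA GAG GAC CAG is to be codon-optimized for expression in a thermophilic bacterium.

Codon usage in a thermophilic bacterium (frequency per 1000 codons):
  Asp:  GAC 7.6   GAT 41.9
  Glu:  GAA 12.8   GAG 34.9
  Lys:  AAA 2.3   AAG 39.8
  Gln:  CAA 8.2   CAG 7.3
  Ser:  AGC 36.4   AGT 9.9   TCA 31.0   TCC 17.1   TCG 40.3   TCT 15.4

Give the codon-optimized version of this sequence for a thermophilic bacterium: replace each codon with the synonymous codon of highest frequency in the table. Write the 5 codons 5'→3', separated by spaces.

TCG AAG GAG GAT CAA

Codon 1 (Ser): best is TCG at 40.3.
Codon 2 (Lys): best is AAG at 39.8.
Codon 3 (Glu): best is GAG at 34.9.
Codon 4 (Asp): best is GAT at 41.9.
Codon 5 (Gln): best is CAA at 8.2.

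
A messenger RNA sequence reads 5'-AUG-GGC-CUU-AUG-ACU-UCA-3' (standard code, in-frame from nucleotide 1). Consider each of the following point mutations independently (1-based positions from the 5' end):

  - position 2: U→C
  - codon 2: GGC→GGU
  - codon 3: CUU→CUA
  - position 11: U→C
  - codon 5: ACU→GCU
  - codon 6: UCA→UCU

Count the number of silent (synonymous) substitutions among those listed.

Codon 1: AUG (Met) → ACG (Thr) — missense.
Codon 2: GGC (Gly) → GGU (Gly) — synonymous.
Codon 3: CUU (Leu) → CUA (Leu) — synonymous.
Codon 4: AUG (Met) → ACG (Thr) — missense.
Codon 5: ACU (Thr) → GCU (Ala) — missense.
Codon 6: UCA (Ser) → UCU (Ser) — synonymous.
Synonymous: 3 of 6.

3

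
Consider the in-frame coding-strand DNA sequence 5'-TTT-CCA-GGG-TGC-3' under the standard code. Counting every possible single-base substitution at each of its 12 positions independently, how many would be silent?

Codon 1 (TTT, Phe): 1 synonymous substitution.
Codon 2 (CCA, Pro): 3 synonymous substitutions.
Codon 3 (GGG, Gly): 3 synonymous substitutions.
Codon 4 (TGC, Cys): 1 synonymous substitution.
Total: 1 + 3 + 3 + 1 = 8.

8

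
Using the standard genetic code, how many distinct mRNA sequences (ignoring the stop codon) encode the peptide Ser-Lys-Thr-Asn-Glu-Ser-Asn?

2304

Ser: 6 codons.
Lys: 2 codons.
Thr: 4 codons.
Asn: 2 codons.
Glu: 2 codons.
Ser: 6 codons.
Asn: 2 codons.
6 × 2 × 4 × 2 × 2 × 6 × 2 = 2304.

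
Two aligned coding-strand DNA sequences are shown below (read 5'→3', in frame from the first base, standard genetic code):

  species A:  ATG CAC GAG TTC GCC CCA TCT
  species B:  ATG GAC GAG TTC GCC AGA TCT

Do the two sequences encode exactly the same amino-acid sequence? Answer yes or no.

Codon 1: ATG Met / ATG Met — identical.
Codon 2: CAC His / GAC Asp — nonsynonymous.
Codon 3: GAG Glu / GAG Glu — identical.
Codon 4: TTC Phe / TTC Phe — identical.
Codon 5: GCC Ala / GCC Ala — identical.
Codon 6: CCA Pro / AGA Arg — nonsynonymous.
Codon 7: TCT Ser / TCT Ser — identical.
Nonsynonymous differences: 2 → different protein.

no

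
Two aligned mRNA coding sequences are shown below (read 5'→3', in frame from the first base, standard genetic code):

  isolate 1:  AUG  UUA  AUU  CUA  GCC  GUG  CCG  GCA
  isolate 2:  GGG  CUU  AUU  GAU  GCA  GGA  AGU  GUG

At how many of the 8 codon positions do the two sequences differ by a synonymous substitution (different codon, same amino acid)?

Codon 1: AUG Met / GGG Gly — nonsynonymous.
Codon 2: UUA Leu / CUU Leu — synonymous.
Codon 3: AUU Ile / AUU Ile — identical.
Codon 4: CUA Leu / GAU Asp — nonsynonymous.
Codon 5: GCC Ala / GCA Ala — synonymous.
Codon 6: GUG Val / GGA Gly — nonsynonymous.
Codon 7: CCG Pro / AGU Ser — nonsynonymous.
Codon 8: GCA Ala / GUG Val — nonsynonymous.
Synonymous differences: 2.

2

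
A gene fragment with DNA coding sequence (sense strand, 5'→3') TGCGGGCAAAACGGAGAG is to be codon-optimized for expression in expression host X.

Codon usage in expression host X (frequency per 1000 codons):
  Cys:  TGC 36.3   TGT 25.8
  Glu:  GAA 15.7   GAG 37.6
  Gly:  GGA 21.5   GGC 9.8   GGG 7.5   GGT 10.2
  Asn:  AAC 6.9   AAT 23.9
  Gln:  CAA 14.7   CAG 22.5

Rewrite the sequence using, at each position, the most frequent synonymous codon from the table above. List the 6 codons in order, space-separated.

TGC GGA CAG AAT GGA GAG

Codon 1 (Cys): best is TGC at 36.3.
Codon 2 (Gly): best is GGA at 21.5.
Codon 3 (Gln): best is CAG at 22.5.
Codon 4 (Asn): best is AAT at 23.9.
Codon 5 (Gly): best is GGA at 21.5.
Codon 6 (Glu): best is GAG at 37.6.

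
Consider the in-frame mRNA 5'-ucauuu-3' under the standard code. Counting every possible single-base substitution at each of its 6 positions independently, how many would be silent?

Codon 1 (UCA, Ser): 3 synonymous substitutions.
Codon 2 (UUU, Phe): 1 synonymous substitution.
Total: 3 + 1 = 4.

4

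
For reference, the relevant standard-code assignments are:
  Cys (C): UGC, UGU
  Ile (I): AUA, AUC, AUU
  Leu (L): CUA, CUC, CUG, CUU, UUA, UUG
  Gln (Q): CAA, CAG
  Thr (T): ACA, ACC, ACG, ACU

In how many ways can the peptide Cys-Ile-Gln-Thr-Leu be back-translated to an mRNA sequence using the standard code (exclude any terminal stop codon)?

Cys: 2 codons.
Ile: 3 codons.
Gln: 2 codons.
Thr: 4 codons.
Leu: 6 codons.
2 × 3 × 2 × 4 × 6 = 288.

288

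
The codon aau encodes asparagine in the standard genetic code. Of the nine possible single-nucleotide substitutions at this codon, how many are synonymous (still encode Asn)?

1

Position 1: none → 0 synonymous.
Position 2: none → 0 synonymous.
Position 3: AAC → 1 synonymous.
Total: 0 + 0 + 1 = 1.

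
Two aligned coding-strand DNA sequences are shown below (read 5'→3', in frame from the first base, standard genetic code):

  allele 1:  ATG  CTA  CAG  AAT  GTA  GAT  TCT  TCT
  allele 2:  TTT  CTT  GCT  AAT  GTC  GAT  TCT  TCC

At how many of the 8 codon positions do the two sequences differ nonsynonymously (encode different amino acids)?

Codon 1: ATG Met / TTT Phe — nonsynonymous.
Codon 2: CTA Leu / CTT Leu — synonymous.
Codon 3: CAG Gln / GCT Ala — nonsynonymous.
Codon 4: AAT Asn / AAT Asn — identical.
Codon 5: GTA Val / GTC Val — synonymous.
Codon 6: GAT Asp / GAT Asp — identical.
Codon 7: TCT Ser / TCT Ser — identical.
Codon 8: TCT Ser / TCC Ser — synonymous.
Nonsynonymous differences: 2.

2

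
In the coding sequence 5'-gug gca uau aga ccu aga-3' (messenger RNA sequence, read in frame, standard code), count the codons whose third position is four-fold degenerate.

Codon 1 GUG (Val): third position 4-fold.
Codon 2 GCA (Ala): third position 4-fold.
Codon 3 UAU (Tyr): third position 2-fold.
Codon 4 AGA (Arg): third position 2-fold.
Codon 5 CCU (Pro): third position 4-fold.
Codon 6 AGA (Arg): third position 2-fold.
Four-fold degenerate third positions: 3.

3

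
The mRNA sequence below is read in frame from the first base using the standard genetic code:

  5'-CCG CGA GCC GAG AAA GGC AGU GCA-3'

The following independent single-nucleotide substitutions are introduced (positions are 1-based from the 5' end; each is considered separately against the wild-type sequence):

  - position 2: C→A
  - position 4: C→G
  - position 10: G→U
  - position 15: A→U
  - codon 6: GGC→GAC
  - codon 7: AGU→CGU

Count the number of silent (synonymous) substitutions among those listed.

Codon 1: CCG (Pro) → CAG (Gln) — missense.
Codon 2: CGA (Arg) → GGA (Gly) — missense.
Codon 4: GAG (Glu) → UAG (Stop) — nonsense.
Codon 5: AAA (Lys) → AAU (Asn) — missense.
Codon 6: GGC (Gly) → GAC (Asp) — missense.
Codon 7: AGU (Ser) → CGU (Arg) — missense.
Synonymous: 0 of 6.

0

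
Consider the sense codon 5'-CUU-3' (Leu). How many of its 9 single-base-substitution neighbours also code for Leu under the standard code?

3

Position 1: none → 0 synonymous.
Position 2: none → 0 synonymous.
Position 3: CUC, CUA, CUG → 3 synonymous.
Total: 0 + 0 + 3 = 3.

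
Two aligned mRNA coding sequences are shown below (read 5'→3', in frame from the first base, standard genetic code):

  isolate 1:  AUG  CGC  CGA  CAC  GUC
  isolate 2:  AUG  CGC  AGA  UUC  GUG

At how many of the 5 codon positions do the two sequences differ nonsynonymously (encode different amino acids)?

1

Codon 1: AUG Met / AUG Met — identical.
Codon 2: CGC Arg / CGC Arg — identical.
Codon 3: CGA Arg / AGA Arg — synonymous.
Codon 4: CAC His / UUC Phe — nonsynonymous.
Codon 5: GUC Val / GUG Val — synonymous.
Nonsynonymous differences: 1.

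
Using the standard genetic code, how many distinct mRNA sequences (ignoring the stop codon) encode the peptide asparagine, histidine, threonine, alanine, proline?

Asn: 2 codons.
His: 2 codons.
Thr: 4 codons.
Ala: 4 codons.
Pro: 4 codons.
2 × 2 × 4 × 4 × 4 = 256.

256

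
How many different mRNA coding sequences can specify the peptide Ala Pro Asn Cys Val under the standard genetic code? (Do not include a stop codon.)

256

Ala: 4 codons.
Pro: 4 codons.
Asn: 2 codons.
Cys: 2 codons.
Val: 4 codons.
4 × 4 × 2 × 2 × 4 = 256.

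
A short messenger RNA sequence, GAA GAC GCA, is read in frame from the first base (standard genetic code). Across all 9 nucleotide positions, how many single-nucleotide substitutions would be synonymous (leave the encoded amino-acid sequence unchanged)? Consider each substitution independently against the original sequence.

5

Codon 1 (GAA, Glu): 1 synonymous substitution.
Codon 2 (GAC, Asp): 1 synonymous substitution.
Codon 3 (GCA, Ala): 3 synonymous substitutions.
Total: 1 + 1 + 3 = 5.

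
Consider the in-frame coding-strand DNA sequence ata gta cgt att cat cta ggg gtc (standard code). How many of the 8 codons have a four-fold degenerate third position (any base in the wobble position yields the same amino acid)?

5

Codon 1 ATA (Ile): third position 3-fold.
Codon 2 GTA (Val): third position 4-fold.
Codon 3 CGT (Arg): third position 4-fold.
Codon 4 ATT (Ile): third position 3-fold.
Codon 5 CAT (His): third position 2-fold.
Codon 6 CTA (Leu): third position 4-fold.
Codon 7 GGG (Gly): third position 4-fold.
Codon 8 GTC (Val): third position 4-fold.
Four-fold degenerate third positions: 5.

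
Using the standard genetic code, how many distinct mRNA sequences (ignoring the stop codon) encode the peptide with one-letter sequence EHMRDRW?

Glu: 2 codons.
His: 2 codons.
Met: 1 codon.
Arg: 6 codons.
Asp: 2 codons.
Arg: 6 codons.
Trp: 1 codon.
2 × 2 × 1 × 6 × 2 × 6 × 1 = 288.

288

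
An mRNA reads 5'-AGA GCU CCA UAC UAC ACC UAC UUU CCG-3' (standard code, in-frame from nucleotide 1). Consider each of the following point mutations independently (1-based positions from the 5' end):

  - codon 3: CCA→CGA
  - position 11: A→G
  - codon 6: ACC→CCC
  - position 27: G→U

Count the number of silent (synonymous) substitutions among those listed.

Codon 3: CCA (Pro) → CGA (Arg) — missense.
Codon 4: UAC (Tyr) → UGC (Cys) — missense.
Codon 6: ACC (Thr) → CCC (Pro) — missense.
Codon 9: CCG (Pro) → CCU (Pro) — synonymous.
Synonymous: 1 of 4.

1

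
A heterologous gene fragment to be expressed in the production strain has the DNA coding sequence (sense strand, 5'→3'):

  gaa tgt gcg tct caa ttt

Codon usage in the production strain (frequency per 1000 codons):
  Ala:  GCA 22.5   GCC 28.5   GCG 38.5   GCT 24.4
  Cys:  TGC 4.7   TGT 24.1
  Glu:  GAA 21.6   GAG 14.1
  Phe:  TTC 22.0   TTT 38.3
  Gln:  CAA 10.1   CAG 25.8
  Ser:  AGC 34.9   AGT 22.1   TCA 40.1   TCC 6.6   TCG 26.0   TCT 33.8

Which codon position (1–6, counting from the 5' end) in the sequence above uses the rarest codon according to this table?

5

Codon 1 GAA (Glu): 21.6 per 1000.
Codon 2 TGT (Cys): 24.1 per 1000.
Codon 3 GCG (Ala): 38.5 per 1000.
Codon 4 TCT (Ser): 33.8 per 1000.
Codon 5 CAA (Gln): 10.1 per 1000.
Codon 6 TTT (Phe): 38.3 per 1000.
Lowest frequency is 10.1 at codon 5.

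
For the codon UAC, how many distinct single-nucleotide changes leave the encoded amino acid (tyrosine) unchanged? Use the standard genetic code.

1

Position 1: none → 0 synonymous.
Position 2: none → 0 synonymous.
Position 3: UAU → 1 synonymous.
Total: 0 + 0 + 1 = 1.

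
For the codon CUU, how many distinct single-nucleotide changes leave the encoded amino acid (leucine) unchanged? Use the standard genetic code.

Position 1: none → 0 synonymous.
Position 2: none → 0 synonymous.
Position 3: CUC, CUA, CUG → 3 synonymous.
Total: 0 + 0 + 3 = 3.

3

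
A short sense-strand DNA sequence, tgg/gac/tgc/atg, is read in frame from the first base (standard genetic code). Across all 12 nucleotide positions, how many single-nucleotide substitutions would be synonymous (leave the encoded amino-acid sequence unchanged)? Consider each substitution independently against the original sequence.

Codon 1 (TGG, Trp): 0 synonymous substitutions.
Codon 2 (GAC, Asp): 1 synonymous substitution.
Codon 3 (TGC, Cys): 1 synonymous substitution.
Codon 4 (ATG, Met): 0 synonymous substitutions.
Total: 0 + 1 + 1 + 0 = 2.

2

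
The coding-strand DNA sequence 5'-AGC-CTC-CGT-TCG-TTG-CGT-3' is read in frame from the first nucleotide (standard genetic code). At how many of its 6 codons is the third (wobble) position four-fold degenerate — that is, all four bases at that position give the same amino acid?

Codon 1 AGC (Ser): third position 2-fold.
Codon 2 CTC (Leu): third position 4-fold.
Codon 3 CGT (Arg): third position 4-fold.
Codon 4 TCG (Ser): third position 4-fold.
Codon 5 TTG (Leu): third position 2-fold.
Codon 6 CGT (Arg): third position 4-fold.
Four-fold degenerate third positions: 4.

4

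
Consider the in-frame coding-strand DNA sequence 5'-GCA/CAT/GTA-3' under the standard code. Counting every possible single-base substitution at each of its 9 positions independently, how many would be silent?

7

Codon 1 (GCA, Ala): 3 synonymous substitutions.
Codon 2 (CAT, His): 1 synonymous substitution.
Codon 3 (GTA, Val): 3 synonymous substitutions.
Total: 3 + 1 + 3 = 7.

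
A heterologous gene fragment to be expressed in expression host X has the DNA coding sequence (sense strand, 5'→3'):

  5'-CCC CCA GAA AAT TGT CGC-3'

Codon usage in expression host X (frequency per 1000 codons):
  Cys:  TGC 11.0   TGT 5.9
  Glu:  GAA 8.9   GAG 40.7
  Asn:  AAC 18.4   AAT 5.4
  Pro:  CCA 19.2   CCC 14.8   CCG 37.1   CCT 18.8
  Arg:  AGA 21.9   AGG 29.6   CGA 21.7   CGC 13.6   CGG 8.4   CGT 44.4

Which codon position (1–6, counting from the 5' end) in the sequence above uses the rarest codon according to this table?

Codon 1 CCC (Pro): 14.8 per 1000.
Codon 2 CCA (Pro): 19.2 per 1000.
Codon 3 GAA (Glu): 8.9 per 1000.
Codon 4 AAT (Asn): 5.4 per 1000.
Codon 5 TGT (Cys): 5.9 per 1000.
Codon 6 CGC (Arg): 13.6 per 1000.
Lowest frequency is 5.4 at codon 4.

4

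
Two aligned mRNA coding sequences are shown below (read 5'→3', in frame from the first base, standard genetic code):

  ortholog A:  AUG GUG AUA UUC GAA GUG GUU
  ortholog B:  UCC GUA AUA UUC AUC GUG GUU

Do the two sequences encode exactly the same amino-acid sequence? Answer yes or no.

no

Codon 1: AUG Met / UCC Ser — nonsynonymous.
Codon 2: GUG Val / GUA Val — synonymous.
Codon 3: AUA Ile / AUA Ile — identical.
Codon 4: UUC Phe / UUC Phe — identical.
Codon 5: GAA Glu / AUC Ile — nonsynonymous.
Codon 6: GUG Val / GUG Val — identical.
Codon 7: GUU Val / GUU Val — identical.
Nonsynonymous differences: 2 → different protein.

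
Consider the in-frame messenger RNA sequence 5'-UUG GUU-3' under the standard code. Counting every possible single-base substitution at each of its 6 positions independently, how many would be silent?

5

Codon 1 (UUG, Leu): 2 synonymous substitutions.
Codon 2 (GUU, Val): 3 synonymous substitutions.
Total: 2 + 3 = 5.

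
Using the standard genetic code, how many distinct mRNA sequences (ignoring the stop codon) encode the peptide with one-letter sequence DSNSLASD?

41472

Asp: 2 codons.
Ser: 6 codons.
Asn: 2 codons.
Ser: 6 codons.
Leu: 6 codons.
Ala: 4 codons.
Ser: 6 codons.
Asp: 2 codons.
2 × 6 × 2 × 6 × 6 × 4 × 6 × 2 = 41472.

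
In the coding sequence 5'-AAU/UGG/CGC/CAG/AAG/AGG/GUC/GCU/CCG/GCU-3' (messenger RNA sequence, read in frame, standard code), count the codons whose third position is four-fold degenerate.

Codon 1 AAU (Asn): third position 2-fold.
Codon 2 UGG (Trp): third position 1-fold.
Codon 3 CGC (Arg): third position 4-fold.
Codon 4 CAG (Gln): third position 2-fold.
Codon 5 AAG (Lys): third position 2-fold.
Codon 6 AGG (Arg): third position 2-fold.
Codon 7 GUC (Val): third position 4-fold.
Codon 8 GCU (Ala): third position 4-fold.
Codon 9 CCG (Pro): third position 4-fold.
Codon 10 GCU (Ala): third position 4-fold.
Four-fold degenerate third positions: 5.

5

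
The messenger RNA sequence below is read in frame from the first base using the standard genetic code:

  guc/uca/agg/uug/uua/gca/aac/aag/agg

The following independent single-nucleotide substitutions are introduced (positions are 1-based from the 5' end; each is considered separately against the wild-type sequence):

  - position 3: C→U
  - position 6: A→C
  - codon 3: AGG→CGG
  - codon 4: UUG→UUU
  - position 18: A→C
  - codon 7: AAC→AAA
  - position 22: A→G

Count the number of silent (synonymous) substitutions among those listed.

4

Codon 1: GUC (Val) → GUU (Val) — synonymous.
Codon 2: UCA (Ser) → UCC (Ser) — synonymous.
Codon 3: AGG (Arg) → CGG (Arg) — synonymous.
Codon 4: UUG (Leu) → UUU (Phe) — missense.
Codon 6: GCA (Ala) → GCC (Ala) — synonymous.
Codon 7: AAC (Asn) → AAA (Lys) — missense.
Codon 8: AAG (Lys) → GAG (Glu) — missense.
Synonymous: 4 of 7.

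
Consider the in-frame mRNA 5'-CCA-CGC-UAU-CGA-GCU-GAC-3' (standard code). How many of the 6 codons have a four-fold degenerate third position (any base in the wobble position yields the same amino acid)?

4

Codon 1 CCA (Pro): third position 4-fold.
Codon 2 CGC (Arg): third position 4-fold.
Codon 3 UAU (Tyr): third position 2-fold.
Codon 4 CGA (Arg): third position 4-fold.
Codon 5 GCU (Ala): third position 4-fold.
Codon 6 GAC (Asp): third position 2-fold.
Four-fold degenerate third positions: 4.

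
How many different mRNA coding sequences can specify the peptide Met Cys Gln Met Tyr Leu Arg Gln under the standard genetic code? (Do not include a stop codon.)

Met: 1 codon.
Cys: 2 codons.
Gln: 2 codons.
Met: 1 codon.
Tyr: 2 codons.
Leu: 6 codons.
Arg: 6 codons.
Gln: 2 codons.
1 × 2 × 2 × 1 × 2 × 6 × 6 × 2 = 576.

576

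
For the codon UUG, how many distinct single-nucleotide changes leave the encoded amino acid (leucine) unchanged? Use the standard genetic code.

Position 1: CUG → 1 synonymous.
Position 2: none → 0 synonymous.
Position 3: UUA → 1 synonymous.
Total: 1 + 0 + 1 = 2.

2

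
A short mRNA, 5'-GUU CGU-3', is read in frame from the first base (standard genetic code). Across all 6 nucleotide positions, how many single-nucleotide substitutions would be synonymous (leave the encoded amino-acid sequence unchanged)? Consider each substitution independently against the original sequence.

Codon 1 (GUU, Val): 3 synonymous substitutions.
Codon 2 (CGU, Arg): 3 synonymous substitutions.
Total: 3 + 3 = 6.

6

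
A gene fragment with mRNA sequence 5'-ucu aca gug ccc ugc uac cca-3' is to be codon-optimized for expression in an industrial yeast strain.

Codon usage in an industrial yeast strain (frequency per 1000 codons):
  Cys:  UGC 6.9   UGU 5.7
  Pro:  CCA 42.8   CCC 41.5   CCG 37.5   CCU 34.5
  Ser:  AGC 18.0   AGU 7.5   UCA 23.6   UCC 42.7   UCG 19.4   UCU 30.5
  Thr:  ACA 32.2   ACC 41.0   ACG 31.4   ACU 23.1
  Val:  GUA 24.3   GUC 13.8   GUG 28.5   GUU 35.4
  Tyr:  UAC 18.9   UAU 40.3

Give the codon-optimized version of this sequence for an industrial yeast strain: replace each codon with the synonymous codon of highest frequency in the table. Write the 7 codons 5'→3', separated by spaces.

UCC ACC GUU CCA UGC UAU CCA

Codon 1 (Ser): best is UCC at 42.7.
Codon 2 (Thr): best is ACC at 41.0.
Codon 3 (Val): best is GUU at 35.4.
Codon 4 (Pro): best is CCA at 42.8.
Codon 5 (Cys): best is UGC at 6.9.
Codon 6 (Tyr): best is UAU at 40.3.
Codon 7 (Pro): best is CCA at 42.8.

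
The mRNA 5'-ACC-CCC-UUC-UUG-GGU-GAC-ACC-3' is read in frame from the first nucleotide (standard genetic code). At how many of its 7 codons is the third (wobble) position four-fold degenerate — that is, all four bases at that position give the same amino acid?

4

Codon 1 ACC (Thr): third position 4-fold.
Codon 2 CCC (Pro): third position 4-fold.
Codon 3 UUC (Phe): third position 2-fold.
Codon 4 UUG (Leu): third position 2-fold.
Codon 5 GGU (Gly): third position 4-fold.
Codon 6 GAC (Asp): third position 2-fold.
Codon 7 ACC (Thr): third position 4-fold.
Four-fold degenerate third positions: 4.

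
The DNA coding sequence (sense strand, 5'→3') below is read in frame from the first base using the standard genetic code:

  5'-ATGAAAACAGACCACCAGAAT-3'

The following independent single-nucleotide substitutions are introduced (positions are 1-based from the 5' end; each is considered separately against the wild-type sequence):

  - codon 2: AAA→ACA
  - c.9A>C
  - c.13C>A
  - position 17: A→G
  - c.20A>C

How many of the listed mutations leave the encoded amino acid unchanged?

1

Codon 2: AAA (Lys) → ACA (Thr) — missense.
Codon 3: ACA (Thr) → ACC (Thr) — synonymous.
Codon 5: CAC (His) → AAC (Asn) — missense.
Codon 6: CAG (Gln) → CGG (Arg) — missense.
Codon 7: AAT (Asn) → ACT (Thr) — missense.
Synonymous: 1 of 5.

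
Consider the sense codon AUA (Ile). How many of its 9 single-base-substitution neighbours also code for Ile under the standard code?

2

Position 1: none → 0 synonymous.
Position 2: none → 0 synonymous.
Position 3: AUU, AUC → 2 synonymous.
Total: 0 + 0 + 2 = 2.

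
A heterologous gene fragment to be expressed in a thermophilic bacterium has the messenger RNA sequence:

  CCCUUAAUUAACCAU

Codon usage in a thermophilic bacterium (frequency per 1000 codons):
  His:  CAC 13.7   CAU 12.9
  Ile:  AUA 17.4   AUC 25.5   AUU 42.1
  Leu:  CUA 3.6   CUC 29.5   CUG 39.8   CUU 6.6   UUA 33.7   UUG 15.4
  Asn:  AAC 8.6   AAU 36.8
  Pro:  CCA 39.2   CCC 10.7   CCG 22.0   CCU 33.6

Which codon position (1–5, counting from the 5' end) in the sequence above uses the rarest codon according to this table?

4

Codon 1 CCC (Pro): 10.7 per 1000.
Codon 2 UUA (Leu): 33.7 per 1000.
Codon 3 AUU (Ile): 42.1 per 1000.
Codon 4 AAC (Asn): 8.6 per 1000.
Codon 5 CAU (His): 12.9 per 1000.
Lowest frequency is 8.6 at codon 4.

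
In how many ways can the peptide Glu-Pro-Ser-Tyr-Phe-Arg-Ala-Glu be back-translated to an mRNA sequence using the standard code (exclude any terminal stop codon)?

9216

Glu: 2 codons.
Pro: 4 codons.
Ser: 6 codons.
Tyr: 2 codons.
Phe: 2 codons.
Arg: 6 codons.
Ala: 4 codons.
Glu: 2 codons.
2 × 4 × 6 × 2 × 2 × 6 × 4 × 2 = 9216.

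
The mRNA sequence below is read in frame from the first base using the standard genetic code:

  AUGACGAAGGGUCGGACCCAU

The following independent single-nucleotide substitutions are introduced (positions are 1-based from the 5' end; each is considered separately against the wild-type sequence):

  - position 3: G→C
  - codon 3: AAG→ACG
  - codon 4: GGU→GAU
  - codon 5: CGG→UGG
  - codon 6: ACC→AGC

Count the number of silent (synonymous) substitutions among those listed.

Codon 1: AUG (Met) → AUC (Ile) — missense.
Codon 3: AAG (Lys) → ACG (Thr) — missense.
Codon 4: GGU (Gly) → GAU (Asp) — missense.
Codon 5: CGG (Arg) → UGG (Trp) — missense.
Codon 6: ACC (Thr) → AGC (Ser) — missense.
Synonymous: 0 of 5.

0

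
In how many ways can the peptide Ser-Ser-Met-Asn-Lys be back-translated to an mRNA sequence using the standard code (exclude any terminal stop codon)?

144

Ser: 6 codons.
Ser: 6 codons.
Met: 1 codon.
Asn: 2 codons.
Lys: 2 codons.
6 × 6 × 1 × 2 × 2 = 144.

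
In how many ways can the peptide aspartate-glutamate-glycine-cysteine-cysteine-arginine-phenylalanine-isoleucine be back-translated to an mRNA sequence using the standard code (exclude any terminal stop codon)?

2304

Asp: 2 codons.
Glu: 2 codons.
Gly: 4 codons.
Cys: 2 codons.
Cys: 2 codons.
Arg: 6 codons.
Phe: 2 codons.
Ile: 3 codons.
2 × 2 × 4 × 2 × 2 × 6 × 2 × 3 = 2304.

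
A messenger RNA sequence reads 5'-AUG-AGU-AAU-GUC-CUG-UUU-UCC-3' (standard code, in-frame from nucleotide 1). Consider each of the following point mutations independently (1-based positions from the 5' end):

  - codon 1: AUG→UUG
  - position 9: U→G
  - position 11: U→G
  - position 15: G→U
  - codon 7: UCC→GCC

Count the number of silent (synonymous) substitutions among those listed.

1

Codon 1: AUG (Met) → UUG (Leu) — missense.
Codon 3: AAU (Asn) → AAG (Lys) — missense.
Codon 4: GUC (Val) → GGC (Gly) — missense.
Codon 5: CUG (Leu) → CUU (Leu) — synonymous.
Codon 7: UCC (Ser) → GCC (Ala) — missense.
Synonymous: 1 of 5.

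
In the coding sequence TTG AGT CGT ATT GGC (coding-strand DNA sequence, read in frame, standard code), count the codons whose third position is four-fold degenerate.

2

Codon 1 TTG (Leu): third position 2-fold.
Codon 2 AGT (Ser): third position 2-fold.
Codon 3 CGT (Arg): third position 4-fold.
Codon 4 ATT (Ile): third position 3-fold.
Codon 5 GGC (Gly): third position 4-fold.
Four-fold degenerate third positions: 2.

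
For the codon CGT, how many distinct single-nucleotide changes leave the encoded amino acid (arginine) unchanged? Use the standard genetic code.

Position 1: none → 0 synonymous.
Position 2: none → 0 synonymous.
Position 3: CGC, CGA, CGG → 3 synonymous.
Total: 0 + 0 + 3 = 3.

3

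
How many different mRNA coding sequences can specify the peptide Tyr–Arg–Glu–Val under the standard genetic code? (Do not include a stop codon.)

Tyr: 2 codons.
Arg: 6 codons.
Glu: 2 codons.
Val: 4 codons.
2 × 6 × 2 × 4 = 96.

96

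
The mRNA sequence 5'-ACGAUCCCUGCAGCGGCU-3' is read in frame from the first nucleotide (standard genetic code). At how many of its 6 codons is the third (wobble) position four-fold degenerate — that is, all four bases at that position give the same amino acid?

Codon 1 ACG (Thr): third position 4-fold.
Codon 2 AUC (Ile): third position 3-fold.
Codon 3 CCU (Pro): third position 4-fold.
Codon 4 GCA (Ala): third position 4-fold.
Codon 5 GCG (Ala): third position 4-fold.
Codon 6 GCU (Ala): third position 4-fold.
Four-fold degenerate third positions: 5.

5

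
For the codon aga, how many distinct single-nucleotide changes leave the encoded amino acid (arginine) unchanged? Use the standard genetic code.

Position 1: CGA → 1 synonymous.
Position 2: none → 0 synonymous.
Position 3: AGG → 1 synonymous.
Total: 1 + 0 + 1 = 2.

2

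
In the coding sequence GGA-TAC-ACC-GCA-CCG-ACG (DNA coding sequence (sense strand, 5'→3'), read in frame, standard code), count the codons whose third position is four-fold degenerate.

5

Codon 1 GGA (Gly): third position 4-fold.
Codon 2 TAC (Tyr): third position 2-fold.
Codon 3 ACC (Thr): third position 4-fold.
Codon 4 GCA (Ala): third position 4-fold.
Codon 5 CCG (Pro): third position 4-fold.
Codon 6 ACG (Thr): third position 4-fold.
Four-fold degenerate third positions: 5.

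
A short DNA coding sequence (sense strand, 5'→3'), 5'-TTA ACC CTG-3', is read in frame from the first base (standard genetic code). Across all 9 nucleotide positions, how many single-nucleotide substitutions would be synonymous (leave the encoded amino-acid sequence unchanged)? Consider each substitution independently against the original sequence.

9

Codon 1 (TTA, Leu): 2 synonymous substitutions.
Codon 2 (ACC, Thr): 3 synonymous substitutions.
Codon 3 (CTG, Leu): 4 synonymous substitutions.
Total: 2 + 3 + 4 = 9.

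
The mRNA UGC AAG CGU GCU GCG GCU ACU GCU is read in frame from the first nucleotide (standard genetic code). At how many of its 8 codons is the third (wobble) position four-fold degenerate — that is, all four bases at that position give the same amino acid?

Codon 1 UGC (Cys): third position 2-fold.
Codon 2 AAG (Lys): third position 2-fold.
Codon 3 CGU (Arg): third position 4-fold.
Codon 4 GCU (Ala): third position 4-fold.
Codon 5 GCG (Ala): third position 4-fold.
Codon 6 GCU (Ala): third position 4-fold.
Codon 7 ACU (Thr): third position 4-fold.
Codon 8 GCU (Ala): third position 4-fold.
Four-fold degenerate third positions: 6.

6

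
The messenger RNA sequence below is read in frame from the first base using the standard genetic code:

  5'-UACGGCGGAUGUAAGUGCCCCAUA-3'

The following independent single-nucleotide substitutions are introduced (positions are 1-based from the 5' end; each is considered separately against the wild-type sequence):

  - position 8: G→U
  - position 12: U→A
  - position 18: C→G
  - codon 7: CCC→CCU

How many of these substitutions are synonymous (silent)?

1

Codon 3: GGA (Gly) → GUA (Val) — missense.
Codon 4: UGU (Cys) → UGA (Stop) — nonsense.
Codon 6: UGC (Cys) → UGG (Trp) — missense.
Codon 7: CCC (Pro) → CCU (Pro) — synonymous.
Synonymous: 1 of 4.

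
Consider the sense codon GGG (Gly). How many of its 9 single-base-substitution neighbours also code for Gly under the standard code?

Position 1: none → 0 synonymous.
Position 2: none → 0 synonymous.
Position 3: GGU, GGC, GGA → 3 synonymous.
Total: 0 + 0 + 3 = 3.

3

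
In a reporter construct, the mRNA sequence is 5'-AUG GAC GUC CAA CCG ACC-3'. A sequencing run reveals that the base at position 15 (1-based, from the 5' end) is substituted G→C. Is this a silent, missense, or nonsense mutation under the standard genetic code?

silent

Position 15 falls in codon 5: CCG → Pro.
After the substitution the codon is CCC → Pro.
Both encode Pro, so the change is synonymous.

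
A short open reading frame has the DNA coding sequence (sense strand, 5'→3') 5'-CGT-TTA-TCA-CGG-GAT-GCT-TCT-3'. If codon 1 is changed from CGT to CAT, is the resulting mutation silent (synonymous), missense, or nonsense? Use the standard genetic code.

missense

Position 2 falls in codon 1: CGT → Arg.
After the substitution the codon is CAT → His.
Arg ≠ His, so this is a missense mutation.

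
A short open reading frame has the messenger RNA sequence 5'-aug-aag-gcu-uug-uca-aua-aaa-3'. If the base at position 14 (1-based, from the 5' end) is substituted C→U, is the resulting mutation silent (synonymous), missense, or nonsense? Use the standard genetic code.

missense

Position 14 falls in codon 5: UCA → Ser.
After the substitution the codon is UUA → Leu.
Ser ≠ Leu, so this is a missense mutation.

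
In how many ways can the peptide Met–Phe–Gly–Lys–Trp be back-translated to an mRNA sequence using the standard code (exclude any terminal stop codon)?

Met: 1 codon.
Phe: 2 codons.
Gly: 4 codons.
Lys: 2 codons.
Trp: 1 codon.
1 × 2 × 4 × 2 × 1 = 16.

16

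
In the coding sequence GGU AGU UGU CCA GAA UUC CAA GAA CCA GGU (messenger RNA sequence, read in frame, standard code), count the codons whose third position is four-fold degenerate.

Codon 1 GGU (Gly): third position 4-fold.
Codon 2 AGU (Ser): third position 2-fold.
Codon 3 UGU (Cys): third position 2-fold.
Codon 4 CCA (Pro): third position 4-fold.
Codon 5 GAA (Glu): third position 2-fold.
Codon 6 UUC (Phe): third position 2-fold.
Codon 7 CAA (Gln): third position 2-fold.
Codon 8 GAA (Glu): third position 2-fold.
Codon 9 CCA (Pro): third position 4-fold.
Codon 10 GGU (Gly): third position 4-fold.
Four-fold degenerate third positions: 4.

4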